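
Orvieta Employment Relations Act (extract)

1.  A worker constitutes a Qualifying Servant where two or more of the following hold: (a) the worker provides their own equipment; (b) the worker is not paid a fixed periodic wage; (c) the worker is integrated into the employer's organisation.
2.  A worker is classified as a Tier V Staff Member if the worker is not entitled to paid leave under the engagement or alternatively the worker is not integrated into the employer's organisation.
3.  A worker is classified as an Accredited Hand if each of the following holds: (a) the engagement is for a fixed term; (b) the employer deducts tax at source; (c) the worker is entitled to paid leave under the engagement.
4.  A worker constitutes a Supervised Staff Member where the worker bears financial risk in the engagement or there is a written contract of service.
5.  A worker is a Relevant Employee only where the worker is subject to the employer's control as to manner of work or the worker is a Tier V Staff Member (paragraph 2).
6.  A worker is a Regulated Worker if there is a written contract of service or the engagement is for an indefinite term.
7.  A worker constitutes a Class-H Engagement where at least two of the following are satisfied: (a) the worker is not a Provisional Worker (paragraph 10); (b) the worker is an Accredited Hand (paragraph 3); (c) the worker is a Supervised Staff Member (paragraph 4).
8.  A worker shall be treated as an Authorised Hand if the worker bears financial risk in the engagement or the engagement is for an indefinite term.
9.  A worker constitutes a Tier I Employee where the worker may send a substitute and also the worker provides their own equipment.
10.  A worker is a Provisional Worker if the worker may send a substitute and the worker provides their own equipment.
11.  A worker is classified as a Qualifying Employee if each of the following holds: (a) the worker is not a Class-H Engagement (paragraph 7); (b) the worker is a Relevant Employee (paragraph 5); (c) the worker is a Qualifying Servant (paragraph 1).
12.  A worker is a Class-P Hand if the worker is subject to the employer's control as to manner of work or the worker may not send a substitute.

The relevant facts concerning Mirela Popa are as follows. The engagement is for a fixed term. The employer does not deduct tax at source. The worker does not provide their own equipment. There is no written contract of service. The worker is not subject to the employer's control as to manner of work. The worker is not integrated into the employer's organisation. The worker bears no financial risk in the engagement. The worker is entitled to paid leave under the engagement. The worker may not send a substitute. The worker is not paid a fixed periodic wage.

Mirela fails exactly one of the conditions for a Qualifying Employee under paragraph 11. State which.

paragraph 10 — Provisional Worker: [the worker may send a substitute? no] AND [the worker provides their own equipment? no] → not satisfied.
paragraph 3 — Accredited Hand: [the engagement is for a fixed term? yes] AND [the employer deducts tax at source? no] AND [the worker is entitled to paid leave under the engagement? yes] → not satisfied.
paragraph 4 — Supervised Staff Member: [the worker bears financial risk in the engagement? no] OR [there is a written contract of service? no] → not satisfied.
paragraph 7 — Class-H Engagement: not a Provisional Worker (paragraph 10)? yes; Accredited Hand (paragraph 3)? no; Supervised Staff Member (paragraph 4)? no — 1 of 3 hold (need ≥2) → not satisfied.
paragraph 2 — Tier V Staff Member: [the worker is not entitled to paid leave under the engagement? no] OR [the worker is not integrated into the employer's organisation? yes] → satisfied.
paragraph 5 — Relevant Employee: [the worker is subject to the employer's control as to manner of work? no] OR [Tier V Staff Member (paragraph 2)? yes] → satisfied.
paragraph 1 — Qualifying Servant: the worker provides their own equipment? no; the worker is not paid a fixed periodic wage? yes; the worker is integrated into the employer's organisation? no — 1 of 3 hold (need ≥2) → not satisfied.
paragraph 11 — Qualifying Employee: [not a Class-H Engagement (paragraph 7)? yes] AND [Relevant Employee (paragraph 5)? yes] AND [Qualifying Servant (paragraph 1)? no] → not satisfied.

Qualifying Servant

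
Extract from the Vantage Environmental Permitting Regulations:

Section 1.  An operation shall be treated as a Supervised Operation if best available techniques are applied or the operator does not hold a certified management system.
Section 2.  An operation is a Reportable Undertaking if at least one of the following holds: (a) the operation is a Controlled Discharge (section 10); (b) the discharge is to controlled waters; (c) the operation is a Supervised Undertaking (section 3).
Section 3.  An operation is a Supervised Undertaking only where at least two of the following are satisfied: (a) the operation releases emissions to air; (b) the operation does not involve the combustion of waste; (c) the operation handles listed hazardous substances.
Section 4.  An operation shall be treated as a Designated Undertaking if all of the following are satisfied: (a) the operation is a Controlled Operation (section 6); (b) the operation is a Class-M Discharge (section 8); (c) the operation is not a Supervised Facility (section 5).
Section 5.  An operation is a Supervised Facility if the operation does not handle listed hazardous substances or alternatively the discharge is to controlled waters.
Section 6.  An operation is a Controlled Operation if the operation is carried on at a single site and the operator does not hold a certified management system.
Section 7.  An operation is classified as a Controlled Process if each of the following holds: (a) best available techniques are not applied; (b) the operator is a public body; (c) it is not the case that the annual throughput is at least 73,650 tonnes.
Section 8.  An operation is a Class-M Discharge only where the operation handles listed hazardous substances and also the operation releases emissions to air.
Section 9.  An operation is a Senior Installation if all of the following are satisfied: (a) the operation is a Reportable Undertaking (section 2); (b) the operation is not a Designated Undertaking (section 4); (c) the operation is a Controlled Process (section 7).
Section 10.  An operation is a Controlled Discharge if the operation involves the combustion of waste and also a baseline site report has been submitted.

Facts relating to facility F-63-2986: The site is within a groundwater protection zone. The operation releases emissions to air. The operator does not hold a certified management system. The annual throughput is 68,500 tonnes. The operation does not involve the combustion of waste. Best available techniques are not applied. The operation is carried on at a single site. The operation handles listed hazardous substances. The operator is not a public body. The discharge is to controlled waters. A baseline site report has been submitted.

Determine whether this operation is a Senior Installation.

No

section 10 — Controlled Discharge: [the operation involves the combustion of waste? no] AND [a baseline site report has been submitted? yes] → not satisfied.
section 3 — Supervised Undertaking: the operation releases emissions to air? yes; the operation does not involve the combustion of waste? yes; the operation handles listed hazardous substances? yes — 3 of 3 hold (need ≥2) → satisfied.
section 2 — Reportable Undertaking: [Controlled Discharge (section 10)? no] OR [the discharge is to controlled waters? yes] OR [Supervised Undertaking (section 3)? yes] → satisfied.
section 6 — Controlled Operation: [the operation is carried on at a single site? yes] AND [the operator does not hold a certified management system? yes] → satisfied.
section 8 — Class-M Discharge: [the operation handles listed hazardous substances? yes] AND [the operation releases emissions to air? yes] → satisfied.
section 5 — Supervised Facility: [the operation does not handle listed hazardous substances? no] OR [the discharge is to controlled waters? yes] → satisfied.
section 4 — Designated Undertaking: [Controlled Operation (section 6)? yes] AND [Class-M Discharge (section 8)? yes] AND [not a Supervised Facility (section 5)? no] → not satisfied.
section 7 — Controlled Process: [best available techniques are not applied? yes] AND [the operator is a public body? no] AND [annual throughput: 68,500 tonnes ≥ 73,650 tonnes? no, so negated condition yes] → not satisfied.
section 9 — Senior Installation: [Reportable Undertaking (section 2)? yes] AND [not a Designated Undertaking (section 4)? yes] AND [Controlled Process (section 7)? no] → not satisfied.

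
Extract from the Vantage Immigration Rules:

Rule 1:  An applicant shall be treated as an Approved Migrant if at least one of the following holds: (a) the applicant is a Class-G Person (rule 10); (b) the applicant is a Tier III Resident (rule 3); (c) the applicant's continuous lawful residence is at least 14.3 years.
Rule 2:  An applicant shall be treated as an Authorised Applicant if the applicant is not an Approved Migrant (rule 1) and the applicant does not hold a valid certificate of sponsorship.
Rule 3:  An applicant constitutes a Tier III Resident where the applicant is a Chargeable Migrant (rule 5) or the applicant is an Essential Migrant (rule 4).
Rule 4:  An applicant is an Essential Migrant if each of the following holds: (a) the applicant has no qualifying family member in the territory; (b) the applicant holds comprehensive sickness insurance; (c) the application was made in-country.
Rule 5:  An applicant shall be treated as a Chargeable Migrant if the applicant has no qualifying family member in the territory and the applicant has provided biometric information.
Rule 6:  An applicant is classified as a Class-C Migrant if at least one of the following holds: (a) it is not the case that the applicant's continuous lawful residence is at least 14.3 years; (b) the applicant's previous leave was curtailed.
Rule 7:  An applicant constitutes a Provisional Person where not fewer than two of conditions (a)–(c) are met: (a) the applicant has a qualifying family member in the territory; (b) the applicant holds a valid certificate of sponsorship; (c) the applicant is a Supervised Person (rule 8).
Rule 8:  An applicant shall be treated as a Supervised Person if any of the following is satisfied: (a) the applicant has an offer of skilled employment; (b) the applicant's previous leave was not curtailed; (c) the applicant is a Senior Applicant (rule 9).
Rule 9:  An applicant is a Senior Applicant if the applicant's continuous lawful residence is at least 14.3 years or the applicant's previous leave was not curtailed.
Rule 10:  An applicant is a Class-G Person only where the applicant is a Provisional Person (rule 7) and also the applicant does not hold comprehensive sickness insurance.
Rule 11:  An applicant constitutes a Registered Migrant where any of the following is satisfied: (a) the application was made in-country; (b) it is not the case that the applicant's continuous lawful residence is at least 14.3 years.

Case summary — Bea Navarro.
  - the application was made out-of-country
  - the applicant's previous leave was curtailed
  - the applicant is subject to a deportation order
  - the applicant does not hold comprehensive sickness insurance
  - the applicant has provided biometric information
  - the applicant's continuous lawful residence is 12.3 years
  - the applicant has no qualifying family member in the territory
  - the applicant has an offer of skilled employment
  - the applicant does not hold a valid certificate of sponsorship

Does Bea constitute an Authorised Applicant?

No

rule 9 — Senior Applicant: [applicant's continuous lawful residence: 12.3 years ≥ 14.3 years? no] OR [the applicant's previous leave was not curtailed? no] → not satisfied.
rule 8 — Supervised Person: [the applicant has an offer of skilled employment? yes] OR [the applicant's previous leave was not curtailed? no] OR [Senior Applicant (rule 9)? no] → satisfied.
rule 7 — Provisional Person: the applicant has a qualifying family member in the territory? no; the applicant holds a valid certificate of sponsorship? no; Supervised Person (rule 8)? yes — 1 of 3 hold (need ≥2) → not satisfied.
rule 10 — Class-G Person: [Provisional Person (rule 7)? no] AND [the applicant does not hold comprehensive sickness insurance? yes] → not satisfied.
rule 5 — Chargeable Migrant: [the applicant has no qualifying family member in the territory? yes] AND [the applicant has provided biometric information? yes] → satisfied.
rule 4 — Essential Migrant: [the applicant has no qualifying family member in the territory? yes] AND [the applicant holds comprehensive sickness insurance? no] AND [the application was made in-country? no] → not satisfied.
rule 3 — Tier III Resident: [Chargeable Migrant (rule 5)? yes] OR [Essential Migrant (rule 4)? no] → satisfied.
rule 1 — Approved Migrant: [Class-G Person (rule 10)? no] OR [Tier III Resident (rule 3)? yes] OR [applicant's continuous lawful residence: 12.3 years ≥ 14.3 years? no] → satisfied.
rule 2 — Authorised Applicant: [not an Approved Migrant (rule 1)? no] AND [the applicant does not hold a valid certificate of sponsorship? yes] → not satisfied.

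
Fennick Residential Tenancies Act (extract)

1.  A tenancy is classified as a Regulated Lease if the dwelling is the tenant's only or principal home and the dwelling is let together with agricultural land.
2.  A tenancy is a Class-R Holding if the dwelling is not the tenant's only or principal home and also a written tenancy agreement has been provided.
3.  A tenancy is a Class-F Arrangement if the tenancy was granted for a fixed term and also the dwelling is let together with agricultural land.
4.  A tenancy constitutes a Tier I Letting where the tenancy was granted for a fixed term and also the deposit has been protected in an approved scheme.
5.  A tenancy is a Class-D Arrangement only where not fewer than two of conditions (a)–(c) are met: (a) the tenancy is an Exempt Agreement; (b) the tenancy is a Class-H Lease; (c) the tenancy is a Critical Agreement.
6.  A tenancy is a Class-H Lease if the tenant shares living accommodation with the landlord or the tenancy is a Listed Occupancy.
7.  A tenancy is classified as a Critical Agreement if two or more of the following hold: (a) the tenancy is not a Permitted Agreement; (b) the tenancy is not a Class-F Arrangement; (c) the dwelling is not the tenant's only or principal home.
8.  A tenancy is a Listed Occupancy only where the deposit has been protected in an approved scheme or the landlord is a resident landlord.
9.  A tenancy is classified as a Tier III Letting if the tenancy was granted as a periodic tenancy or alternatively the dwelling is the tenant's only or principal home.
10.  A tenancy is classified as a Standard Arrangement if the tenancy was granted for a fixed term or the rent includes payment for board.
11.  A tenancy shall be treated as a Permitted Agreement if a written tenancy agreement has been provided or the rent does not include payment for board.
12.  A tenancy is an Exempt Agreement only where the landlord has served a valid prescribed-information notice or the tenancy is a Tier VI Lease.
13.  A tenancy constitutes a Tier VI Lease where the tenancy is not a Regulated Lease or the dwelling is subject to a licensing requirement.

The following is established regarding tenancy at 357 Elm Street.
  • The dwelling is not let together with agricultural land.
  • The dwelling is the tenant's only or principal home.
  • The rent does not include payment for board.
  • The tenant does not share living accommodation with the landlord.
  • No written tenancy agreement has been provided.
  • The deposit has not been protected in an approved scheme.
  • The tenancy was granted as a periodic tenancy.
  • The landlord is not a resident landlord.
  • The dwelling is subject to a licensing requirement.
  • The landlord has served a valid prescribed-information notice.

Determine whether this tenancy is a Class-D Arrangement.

No

paragraph 1 — Regulated Lease: [the dwelling is the tenant's only or principal home? yes] AND [the dwelling is let together with agricultural land? no] → not satisfied.
paragraph 13 — Tier VI Lease: [not a Regulated Lease (paragraph 1)? yes] OR [the dwelling is subject to a licensing requirement? yes] → satisfied.
paragraph 12 — Exempt Agreement: [the landlord has served a valid prescribed-information notice? yes] OR [Tier VI Lease (paragraph 13)? yes] → satisfied.
paragraph 8 — Listed Occupancy: [the deposit has been protected in an approved scheme? no] OR [the landlord is a resident landlord? no] → not satisfied.
paragraph 6 — Class-H Lease: [the tenant shares living accommodation with the landlord? no] OR [Listed Occupancy (paragraph 8)? no] → not satisfied.
paragraph 11 — Permitted Agreement: [a written tenancy agreement has been provided? no] OR [the rent does not include payment for board? yes] → satisfied.
paragraph 3 — Class-F Arrangement: [the tenancy was granted for a fixed term? no] AND [the dwelling is let together with agricultural land? no] → not satisfied.
paragraph 7 — Critical Agreement: not a Permitted Agreement (paragraph 11)? no; not a Class-F Arrangement (paragraph 3)? yes; the dwelling is not the tenant's only or principal home? no — 1 of 3 hold (need ≥2) → not satisfied.
paragraph 5 — Class-D Arrangement: Exempt Agreement (paragraph 12)? yes; Class-H Lease (paragraph 6)? no; Critical Agreement (paragraph 7)? no — 1 of 3 hold (need ≥2) → not satisfied.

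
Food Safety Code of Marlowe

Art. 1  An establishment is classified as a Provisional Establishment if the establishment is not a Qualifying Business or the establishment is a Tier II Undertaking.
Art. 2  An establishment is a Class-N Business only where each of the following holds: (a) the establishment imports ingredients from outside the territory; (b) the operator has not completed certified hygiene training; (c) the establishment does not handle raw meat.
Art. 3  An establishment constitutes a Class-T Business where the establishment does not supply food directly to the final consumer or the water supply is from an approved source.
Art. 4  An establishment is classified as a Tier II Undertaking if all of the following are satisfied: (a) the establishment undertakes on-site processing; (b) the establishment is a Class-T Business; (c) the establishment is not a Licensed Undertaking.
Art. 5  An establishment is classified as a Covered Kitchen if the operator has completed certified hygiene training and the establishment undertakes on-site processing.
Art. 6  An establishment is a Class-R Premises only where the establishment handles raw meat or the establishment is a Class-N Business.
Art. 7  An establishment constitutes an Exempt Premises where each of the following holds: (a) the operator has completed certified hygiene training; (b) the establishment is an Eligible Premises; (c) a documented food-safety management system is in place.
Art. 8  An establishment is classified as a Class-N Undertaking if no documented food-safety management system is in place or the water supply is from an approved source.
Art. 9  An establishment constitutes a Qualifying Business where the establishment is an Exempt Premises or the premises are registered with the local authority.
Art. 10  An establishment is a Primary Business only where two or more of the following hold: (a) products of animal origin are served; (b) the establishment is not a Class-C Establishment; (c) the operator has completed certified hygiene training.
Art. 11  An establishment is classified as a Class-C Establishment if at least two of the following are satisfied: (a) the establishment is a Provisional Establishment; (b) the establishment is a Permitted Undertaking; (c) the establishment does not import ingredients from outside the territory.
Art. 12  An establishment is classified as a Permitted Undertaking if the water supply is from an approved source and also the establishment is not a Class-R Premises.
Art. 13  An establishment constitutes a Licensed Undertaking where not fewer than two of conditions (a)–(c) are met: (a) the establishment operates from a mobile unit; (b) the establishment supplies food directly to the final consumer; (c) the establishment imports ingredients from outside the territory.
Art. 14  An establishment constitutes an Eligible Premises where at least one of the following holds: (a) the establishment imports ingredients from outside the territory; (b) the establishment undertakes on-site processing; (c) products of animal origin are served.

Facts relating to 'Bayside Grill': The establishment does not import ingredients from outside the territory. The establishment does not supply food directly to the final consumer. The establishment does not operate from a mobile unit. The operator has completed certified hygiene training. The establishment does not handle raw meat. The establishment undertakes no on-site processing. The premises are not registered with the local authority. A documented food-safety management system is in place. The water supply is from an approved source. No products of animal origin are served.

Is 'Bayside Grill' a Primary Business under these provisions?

article 14 — Eligible Premises: [the establishment imports ingredients from outside the territory? no] OR [the establishment undertakes on-site processing? no] OR [products of animal origin are served? no] → not satisfied.
article 7 — Exempt Premises: [the operator has completed certified hygiene training? yes] AND [Eligible Premises (article 14)? no] AND [a documented food-safety management system is in place? yes] → not satisfied.
article 9 — Qualifying Business: [Exempt Premises (article 7)? no] OR [the premises are registered with the local authority? no] → not satisfied.
article 3 — Class-T Business: [the establishment does not supply food directly to the final consumer? yes] OR [the water supply is from an approved source? yes] → satisfied.
article 13 — Licensed Undertaking: the establishment operates from a mobile unit? no; the establishment supplies food directly to the final consumer? no; the establishment imports ingredients from outside the territory? no — 0 of 3 hold (need ≥2) → not satisfied.
article 4 — Tier II Undertaking: [the establishment undertakes on-site processing? no] AND [Class-T Business (article 3)? yes] AND [not a Licensed Undertaking (article 13)? yes] → not satisfied.
article 1 — Provisional Establishment: [not a Qualifying Business (article 9)? yes] OR [Tier II Undertaking (article 4)? no] → satisfied.
article 2 — Class-N Business: [the establishment imports ingredients from outside the territory? no] AND [the operator has not completed certified hygiene training? no] AND [the establishment does not handle raw meat? yes] → not satisfied.
article 6 — Class-R Premises: [the establishment handles raw meat? no] OR [Class-N Business (article 2)? no] → not satisfied.
article 12 — Permitted Undertaking: [the water supply is from an approved source? yes] AND [not a Class-R Premises (article 6)? yes] → satisfied.
article 11 — Class-C Establishment: Provisional Establishment (article 1)? yes; Permitted Undertaking (article 12)? yes; the establishment does not import ingredients from outside the territory? yes — 3 of 3 hold (need ≥2) → satisfied.
article 10 — Primary Business: products of animal origin are served? no; not a Class-C Establishment (article 11)? no; the operator has completed certified hygiene training? yes — 1 of 3 hold (need ≥2) → not satisfied.

No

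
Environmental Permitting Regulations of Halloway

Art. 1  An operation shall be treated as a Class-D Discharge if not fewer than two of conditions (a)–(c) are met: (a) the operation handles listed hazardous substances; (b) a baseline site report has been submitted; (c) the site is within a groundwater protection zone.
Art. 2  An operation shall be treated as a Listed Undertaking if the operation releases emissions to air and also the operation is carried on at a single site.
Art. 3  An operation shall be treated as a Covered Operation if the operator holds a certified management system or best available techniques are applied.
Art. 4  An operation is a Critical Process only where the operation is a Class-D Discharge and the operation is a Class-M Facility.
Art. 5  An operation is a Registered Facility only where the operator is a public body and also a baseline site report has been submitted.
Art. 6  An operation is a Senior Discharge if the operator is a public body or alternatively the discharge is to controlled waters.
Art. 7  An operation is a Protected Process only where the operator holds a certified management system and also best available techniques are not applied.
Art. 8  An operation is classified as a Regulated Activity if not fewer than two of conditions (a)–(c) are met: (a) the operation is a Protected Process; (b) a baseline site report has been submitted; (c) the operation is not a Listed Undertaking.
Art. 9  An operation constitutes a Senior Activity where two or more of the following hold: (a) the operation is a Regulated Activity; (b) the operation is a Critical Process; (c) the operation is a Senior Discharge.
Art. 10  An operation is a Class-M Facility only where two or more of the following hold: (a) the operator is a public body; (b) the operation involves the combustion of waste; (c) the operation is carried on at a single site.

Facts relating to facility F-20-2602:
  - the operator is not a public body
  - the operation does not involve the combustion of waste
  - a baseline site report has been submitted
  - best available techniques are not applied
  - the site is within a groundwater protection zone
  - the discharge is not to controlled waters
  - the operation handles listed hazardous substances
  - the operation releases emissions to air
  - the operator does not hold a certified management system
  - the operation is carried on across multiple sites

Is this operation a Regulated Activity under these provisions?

Yes

Under article 7: the operator holds a certified management system? no; and best available techniques are not applied? yes. So the operation is not a Protected Process.
Under article 2: the operation releases emissions to air? yes; and the operation is carried on at a single site? no. So the operation is not a Listed Undertaking.
Under article 8: Protected Process (article 7)? no; a baseline site report has been submitted? yes; not a Listed Undertaking (article 2)? yes — 2 of 3 hold (need ≥2) → satisfied.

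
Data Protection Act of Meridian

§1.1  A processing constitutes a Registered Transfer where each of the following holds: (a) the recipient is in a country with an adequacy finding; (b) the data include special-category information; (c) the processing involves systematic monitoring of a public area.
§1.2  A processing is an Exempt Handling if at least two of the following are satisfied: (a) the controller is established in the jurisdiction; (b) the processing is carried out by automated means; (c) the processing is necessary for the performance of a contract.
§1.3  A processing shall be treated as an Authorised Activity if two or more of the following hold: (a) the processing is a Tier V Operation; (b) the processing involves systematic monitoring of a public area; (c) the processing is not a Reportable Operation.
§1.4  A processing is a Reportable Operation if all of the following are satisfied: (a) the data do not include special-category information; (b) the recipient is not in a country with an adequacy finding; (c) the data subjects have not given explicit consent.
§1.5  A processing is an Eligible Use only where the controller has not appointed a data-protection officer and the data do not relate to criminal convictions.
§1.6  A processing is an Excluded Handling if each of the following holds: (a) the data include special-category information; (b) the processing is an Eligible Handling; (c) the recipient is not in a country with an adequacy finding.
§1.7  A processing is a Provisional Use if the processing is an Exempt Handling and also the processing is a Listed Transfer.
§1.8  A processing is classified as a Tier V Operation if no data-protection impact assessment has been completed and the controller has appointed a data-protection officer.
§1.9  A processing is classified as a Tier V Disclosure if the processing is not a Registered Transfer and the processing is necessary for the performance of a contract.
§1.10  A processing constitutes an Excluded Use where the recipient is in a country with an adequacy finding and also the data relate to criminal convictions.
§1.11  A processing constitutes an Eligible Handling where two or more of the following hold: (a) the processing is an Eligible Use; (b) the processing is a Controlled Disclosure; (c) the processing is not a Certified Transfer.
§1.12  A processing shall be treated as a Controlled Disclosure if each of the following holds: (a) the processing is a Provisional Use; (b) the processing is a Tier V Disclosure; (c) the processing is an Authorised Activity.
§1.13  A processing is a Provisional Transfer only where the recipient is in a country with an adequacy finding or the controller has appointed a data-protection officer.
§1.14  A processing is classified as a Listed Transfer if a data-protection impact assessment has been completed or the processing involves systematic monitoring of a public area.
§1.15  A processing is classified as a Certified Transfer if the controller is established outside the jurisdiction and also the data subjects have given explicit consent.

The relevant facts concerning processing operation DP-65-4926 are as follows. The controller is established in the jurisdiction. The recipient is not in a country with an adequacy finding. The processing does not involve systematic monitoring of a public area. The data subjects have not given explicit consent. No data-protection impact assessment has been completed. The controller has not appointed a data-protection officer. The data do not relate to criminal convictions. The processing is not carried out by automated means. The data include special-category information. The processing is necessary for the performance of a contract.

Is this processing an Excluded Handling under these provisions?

§1.5 — Eligible Use: [the controller has not appointed a data-protection officer? yes] AND [the data do not relate to criminal convictions? yes] → satisfied.
§1.2 — Exempt Handling: the controller is established in the jurisdiction? yes; the processing is carried out by automated means? no; the processing is necessary for the performance of a contract? yes — 2 of 3 hold (need ≥2) → satisfied.
§1.14 — Listed Transfer: [a data-protection impact assessment has been completed? no] OR [the processing involves systematic monitoring of a public area? no] → not satisfied.
§1.7 — Provisional Use: [Exempt Handling (§1.2)? yes] AND [Listed Transfer (§1.14)? no] → not satisfied.
§1.1 — Registered Transfer: [the recipient is in a country with an adequacy finding? no] AND [the data include special-category information? yes] AND [the processing involves systematic monitoring of a public area? no] → not satisfied.
§1.9 — Tier V Disclosure: [not a Registered Transfer (§1.1)? yes] AND [the processing is necessary for the performance of a contract? yes] → satisfied.
§1.8 — Tier V Operation: [no data-protection impact assessment has been completed? yes] AND [the controller has appointed a data-protection officer? no] → not satisfied.
§1.4 — Reportable Operation: [the data do not include special-category information? no] AND [the recipient is not in a country with an adequacy finding? yes] AND [the data subjects have not given explicit consent? yes] → not satisfied.
§1.3 — Authorised Activity: Tier V Operation (§1.8)? no; the processing involves systematic monitoring of a public area? no; not a Reportable Operation (§1.4)? yes — 1 of 3 hold (need ≥2) → not satisfied.
§1.12 — Controlled Disclosure: [Provisional Use (§1.7)? no] AND [Tier V Disclosure (§1.9)? yes] AND [Authorised Activity (§1.3)? no] → not satisfied.
§1.15 — Certified Transfer: [the controller is established outside the jurisdiction? no] AND [the data subjects have given explicit consent? no] → not satisfied.
§1.11 — Eligible Handling: Eligible Use (§1.5)? yes; Controlled Disclosure (§1.12)? no; not a Certified Transfer (§1.15)? yes — 2 of 3 hold (need ≥2) → satisfied.
§1.6 — Excluded Handling: [the data include special-category information? yes] AND [Eligible Handling (§1.11)? yes] AND [the recipient is not in a country with an adequacy finding? yes] → satisfied.

Yes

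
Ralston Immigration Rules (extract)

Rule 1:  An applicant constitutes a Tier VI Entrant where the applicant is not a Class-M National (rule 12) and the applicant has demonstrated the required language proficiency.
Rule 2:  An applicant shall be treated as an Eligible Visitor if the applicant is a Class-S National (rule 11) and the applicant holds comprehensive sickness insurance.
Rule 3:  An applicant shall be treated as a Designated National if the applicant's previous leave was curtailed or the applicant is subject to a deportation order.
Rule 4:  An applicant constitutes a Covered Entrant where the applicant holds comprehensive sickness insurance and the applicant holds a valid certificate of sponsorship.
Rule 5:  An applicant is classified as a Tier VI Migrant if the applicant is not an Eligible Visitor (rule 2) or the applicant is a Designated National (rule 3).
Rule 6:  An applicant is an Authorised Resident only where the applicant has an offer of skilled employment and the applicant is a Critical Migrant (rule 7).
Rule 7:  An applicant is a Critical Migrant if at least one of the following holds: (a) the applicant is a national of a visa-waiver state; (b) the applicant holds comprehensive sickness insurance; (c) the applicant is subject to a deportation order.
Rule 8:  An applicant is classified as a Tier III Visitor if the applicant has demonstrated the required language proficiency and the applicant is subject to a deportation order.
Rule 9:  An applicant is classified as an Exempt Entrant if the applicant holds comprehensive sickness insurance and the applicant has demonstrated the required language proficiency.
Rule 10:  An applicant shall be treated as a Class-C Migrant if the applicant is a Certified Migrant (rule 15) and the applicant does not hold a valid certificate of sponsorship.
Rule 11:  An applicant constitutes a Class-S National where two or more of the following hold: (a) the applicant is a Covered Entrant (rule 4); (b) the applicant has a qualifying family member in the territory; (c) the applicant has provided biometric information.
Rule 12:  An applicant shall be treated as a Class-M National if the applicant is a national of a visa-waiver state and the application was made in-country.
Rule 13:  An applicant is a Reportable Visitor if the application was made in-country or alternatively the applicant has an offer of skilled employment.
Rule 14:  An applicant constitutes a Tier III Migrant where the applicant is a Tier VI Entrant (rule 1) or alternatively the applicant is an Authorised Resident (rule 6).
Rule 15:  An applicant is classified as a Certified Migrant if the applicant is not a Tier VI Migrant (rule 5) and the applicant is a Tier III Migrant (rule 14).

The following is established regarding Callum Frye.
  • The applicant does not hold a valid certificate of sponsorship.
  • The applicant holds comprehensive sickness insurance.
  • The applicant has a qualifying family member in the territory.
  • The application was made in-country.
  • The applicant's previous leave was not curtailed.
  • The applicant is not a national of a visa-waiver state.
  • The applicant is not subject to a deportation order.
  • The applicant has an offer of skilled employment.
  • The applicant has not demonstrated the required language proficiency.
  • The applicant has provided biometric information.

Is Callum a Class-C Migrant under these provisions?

Under rule 4: the applicant holds comprehensive sickness insurance? yes; and the applicant holds a valid certificate of sponsorship? no. So the applicant is not a Covered Entrant.
Under rule 11: Covered Entrant (rule 4)? no; the applicant has a qualifying family member in the territory? yes; the applicant has provided biometric information? yes — 2 of 3 hold (need ≥2) → satisfied.
Under rule 2: Class-S National (rule 11)? yes; and the applicant holds comprehensive sickness insurance? yes. So the applicant is an Eligible Visitor.
Under rule 3: the applicant's previous leave was curtailed? no; or the applicant is subject to a deportation order? no. So the applicant is not a Designated National.
Under rule 5: not an Eligible Visitor (rule 2)? no; or Designated National (rule 3)? no. So the applicant is not a Tier VI Migrant.
Under rule 12: the applicant is a national of a visa-waiver state? no; and the application was made in-country? yes. So the applicant is not a Class-M National.
Under rule 1: not a Class-M National (rule 12)? yes; and the applicant has demonstrated the required language proficiency? no. So the applicant is not a Tier VI Entrant.
Under rule 7: the applicant is a national of a visa-waiver state? no; or the applicant holds comprehensive sickness insurance? yes; or the applicant is subject to a deportation order? no. So the applicant is a Critical Migrant.
Under rule 6: the applicant has an offer of skilled employment? yes; and Critical Migrant (rule 7)? yes. So the applicant is an Authorised Resident.
Under rule 14: Tier VI Entrant (rule 1)? no; or Authorised Resident (rule 6)? yes. So the applicant is a Tier III Migrant.
Under rule 15: not a Tier VI Migrant (rule 5)? yes; and Tier III Migrant (rule 14)? yes. So the applicant is a Certified Migrant.
Under rule 10: Certified Migrant (rule 15)? yes; and the applicant does not hold a valid certificate of sponsorship? yes. So the applicant is a Class-C Migrant.

Yes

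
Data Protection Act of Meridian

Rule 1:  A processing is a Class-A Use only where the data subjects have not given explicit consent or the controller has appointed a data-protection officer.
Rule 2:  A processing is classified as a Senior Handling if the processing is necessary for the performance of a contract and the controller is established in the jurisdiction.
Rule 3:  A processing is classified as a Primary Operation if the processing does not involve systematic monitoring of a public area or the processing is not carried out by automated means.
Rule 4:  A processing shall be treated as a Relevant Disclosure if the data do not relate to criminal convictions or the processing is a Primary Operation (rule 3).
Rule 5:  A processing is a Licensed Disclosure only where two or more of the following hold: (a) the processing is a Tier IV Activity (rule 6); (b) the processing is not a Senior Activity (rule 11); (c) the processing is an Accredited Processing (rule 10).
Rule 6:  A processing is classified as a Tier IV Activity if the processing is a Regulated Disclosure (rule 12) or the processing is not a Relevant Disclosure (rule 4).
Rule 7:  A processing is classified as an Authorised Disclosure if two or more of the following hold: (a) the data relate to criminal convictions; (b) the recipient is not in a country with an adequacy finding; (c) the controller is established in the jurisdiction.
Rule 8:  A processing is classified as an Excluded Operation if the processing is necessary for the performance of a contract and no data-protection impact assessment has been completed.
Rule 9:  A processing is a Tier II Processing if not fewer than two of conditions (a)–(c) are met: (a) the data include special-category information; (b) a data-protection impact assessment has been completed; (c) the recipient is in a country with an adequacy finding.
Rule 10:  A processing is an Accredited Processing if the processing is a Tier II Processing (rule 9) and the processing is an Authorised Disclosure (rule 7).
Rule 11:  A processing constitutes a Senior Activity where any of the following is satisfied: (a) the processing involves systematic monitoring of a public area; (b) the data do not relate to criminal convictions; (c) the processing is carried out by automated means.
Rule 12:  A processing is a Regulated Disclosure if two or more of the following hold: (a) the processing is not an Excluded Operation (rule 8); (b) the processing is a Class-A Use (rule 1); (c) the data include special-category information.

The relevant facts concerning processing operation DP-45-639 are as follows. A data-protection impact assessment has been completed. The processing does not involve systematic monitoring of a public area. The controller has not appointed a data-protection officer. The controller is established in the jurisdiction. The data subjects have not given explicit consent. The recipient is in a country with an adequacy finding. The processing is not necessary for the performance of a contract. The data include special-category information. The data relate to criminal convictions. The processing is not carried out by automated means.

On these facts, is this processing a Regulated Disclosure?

rule 8 — Excluded Operation: [the processing is necessary for the performance of a contract? no] AND [no data-protection impact assessment has been completed? no] → not satisfied.
rule 1 — Class-A Use: [the data subjects have not given explicit consent? yes] OR [the controller has appointed a data-protection officer? no] → satisfied.
rule 12 — Regulated Disclosure: not an Excluded Operation (rule 8)? yes; Class-A Use (rule 1)? yes; the data include special-category information? yes — 3 of 3 hold (need ≥2) → satisfied.

Yes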